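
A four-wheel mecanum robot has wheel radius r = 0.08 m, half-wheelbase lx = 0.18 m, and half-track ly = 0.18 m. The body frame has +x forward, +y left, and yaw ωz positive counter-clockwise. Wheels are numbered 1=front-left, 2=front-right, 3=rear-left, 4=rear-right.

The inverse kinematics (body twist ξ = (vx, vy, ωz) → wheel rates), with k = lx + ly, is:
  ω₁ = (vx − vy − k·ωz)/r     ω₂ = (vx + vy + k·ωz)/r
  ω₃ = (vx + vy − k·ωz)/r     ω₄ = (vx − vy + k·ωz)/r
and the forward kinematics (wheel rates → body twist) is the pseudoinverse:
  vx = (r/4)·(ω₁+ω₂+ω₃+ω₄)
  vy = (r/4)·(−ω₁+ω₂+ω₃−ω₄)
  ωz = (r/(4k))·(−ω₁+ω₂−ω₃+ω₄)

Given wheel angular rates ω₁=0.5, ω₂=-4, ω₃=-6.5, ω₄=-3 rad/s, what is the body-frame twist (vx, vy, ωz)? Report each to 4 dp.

k = lx + ly = 0.18 + 0.18 = 0.3600
ω₁+ω₂+ω₃+ω₄ = -13.0000  →  vx = (0.08/4)·-13.0000 = -0.2600
−ω₁+ω₂+ω₃−ω₄ = -8.0000  →  vy = (0.08/4)·-8.0000 = -0.1600
−ω₁+ω₂−ω₃+ω₄ = -1.0000  →  ωz = (0.08/1.4400)·-1.0000 = -0.0556

(-0.2600, -0.1600, -0.0556)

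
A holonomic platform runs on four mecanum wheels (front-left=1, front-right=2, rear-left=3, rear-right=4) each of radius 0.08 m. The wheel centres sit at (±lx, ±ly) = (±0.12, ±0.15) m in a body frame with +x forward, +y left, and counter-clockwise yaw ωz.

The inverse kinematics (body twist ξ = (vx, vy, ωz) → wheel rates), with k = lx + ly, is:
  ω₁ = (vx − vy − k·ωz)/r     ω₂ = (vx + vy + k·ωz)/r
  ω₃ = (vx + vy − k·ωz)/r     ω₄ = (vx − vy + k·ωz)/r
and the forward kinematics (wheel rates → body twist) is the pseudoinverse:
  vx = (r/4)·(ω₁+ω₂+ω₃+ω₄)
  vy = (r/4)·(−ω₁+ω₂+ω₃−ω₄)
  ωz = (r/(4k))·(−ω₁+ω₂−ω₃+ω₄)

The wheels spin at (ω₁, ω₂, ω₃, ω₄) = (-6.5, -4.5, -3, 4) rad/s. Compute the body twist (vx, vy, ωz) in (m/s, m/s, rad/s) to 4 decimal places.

(-0.2000, -0.1000, 0.6667)

k = lx + ly = 0.12 + 0.15 = 0.2700
ω₁+ω₂+ω₃+ω₄ = -10.0000  →  vx = (0.08/4)·-10.0000 = -0.2000
−ω₁+ω₂+ω₃−ω₄ = -5.0000  →  vy = (0.08/4)·-5.0000 = -0.1000
−ω₁+ω₂−ω₃+ω₄ = 9.0000  →  ωz = (0.08/1.0800)·9.0000 = 0.6667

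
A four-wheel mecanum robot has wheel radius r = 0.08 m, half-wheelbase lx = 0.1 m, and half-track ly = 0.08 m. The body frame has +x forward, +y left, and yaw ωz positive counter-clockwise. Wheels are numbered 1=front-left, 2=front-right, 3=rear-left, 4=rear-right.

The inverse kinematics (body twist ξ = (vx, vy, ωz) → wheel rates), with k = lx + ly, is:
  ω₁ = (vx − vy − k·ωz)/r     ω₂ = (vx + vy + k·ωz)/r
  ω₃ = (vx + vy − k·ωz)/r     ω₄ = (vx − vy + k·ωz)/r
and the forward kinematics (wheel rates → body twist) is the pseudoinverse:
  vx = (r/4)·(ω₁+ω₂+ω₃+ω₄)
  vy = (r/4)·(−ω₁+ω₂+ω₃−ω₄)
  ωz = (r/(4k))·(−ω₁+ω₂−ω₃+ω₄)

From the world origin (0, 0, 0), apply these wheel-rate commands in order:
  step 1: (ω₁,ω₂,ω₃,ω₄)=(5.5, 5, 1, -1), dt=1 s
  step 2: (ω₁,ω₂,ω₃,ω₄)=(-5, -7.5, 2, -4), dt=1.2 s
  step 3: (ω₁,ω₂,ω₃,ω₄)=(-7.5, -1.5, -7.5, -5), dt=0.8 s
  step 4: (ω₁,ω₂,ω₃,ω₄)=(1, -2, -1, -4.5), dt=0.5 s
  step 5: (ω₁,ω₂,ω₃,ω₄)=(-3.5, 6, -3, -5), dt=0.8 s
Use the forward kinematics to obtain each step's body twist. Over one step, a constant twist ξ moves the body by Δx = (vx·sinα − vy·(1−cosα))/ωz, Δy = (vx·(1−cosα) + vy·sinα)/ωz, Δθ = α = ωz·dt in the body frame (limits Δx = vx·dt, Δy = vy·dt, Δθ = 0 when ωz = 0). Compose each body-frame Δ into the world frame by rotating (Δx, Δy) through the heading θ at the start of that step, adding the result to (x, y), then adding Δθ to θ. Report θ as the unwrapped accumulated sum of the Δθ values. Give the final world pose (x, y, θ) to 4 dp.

step 1: ξ=(vx,vy,ωz)=(0.2100, 0.0300, -0.2778), dt=1.0 → body Δ=(0.2114, 0.0006, -0.2778) → world pose (0.2114, 0.0006, -0.2778)
step 2: ξ=(vx,vy,ωz)=(-0.2900, 0.0700, -0.9444), dt=1.2 → body Δ=(-0.2354, 0.2441, -1.1333) → world pose (0.0520, 0.3000, -1.4111)
step 3: ξ=(vx,vy,ωz)=(-0.4300, 0.0700, 0.9444), dt=0.8 → body Δ=(-0.3324, -0.0731, 0.7556) → world pose (-0.0730, 0.6165, -0.6556)
step 4: ξ=(vx,vy,ωz)=(-0.1300, 0.0100, -0.7222), dt=0.5 → body Δ=(-0.0627, 0.0165, -0.3611) → world pose (-0.1126, 0.6678, -1.0167)
step 5: ξ=(vx,vy,ωz)=(-0.1100, 0.2300, 0.8333), dt=0.8 → body Δ=(-0.1407, 0.1424, 0.6667) → world pose (-0.0656, 0.8624, -0.3500)

(-0.0656, 0.8624, -0.3500)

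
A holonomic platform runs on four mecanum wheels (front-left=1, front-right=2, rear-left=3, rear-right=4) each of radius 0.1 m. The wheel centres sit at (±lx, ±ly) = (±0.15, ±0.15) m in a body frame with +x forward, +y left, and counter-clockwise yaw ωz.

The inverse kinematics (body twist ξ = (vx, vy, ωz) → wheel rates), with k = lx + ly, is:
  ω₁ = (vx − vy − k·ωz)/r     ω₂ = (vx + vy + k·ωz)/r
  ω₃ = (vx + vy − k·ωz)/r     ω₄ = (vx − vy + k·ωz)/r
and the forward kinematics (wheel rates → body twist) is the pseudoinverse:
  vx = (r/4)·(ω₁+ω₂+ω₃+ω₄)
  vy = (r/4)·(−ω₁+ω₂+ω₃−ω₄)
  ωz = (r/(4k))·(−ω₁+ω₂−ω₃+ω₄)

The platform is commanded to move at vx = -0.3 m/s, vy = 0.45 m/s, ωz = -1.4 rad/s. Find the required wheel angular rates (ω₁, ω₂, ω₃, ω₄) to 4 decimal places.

k = lx + ly = 0.15 + 0.15 = 0.3000;  k·ωz = 0.3000·-1.4 = -0.4200
ω₁ (FL) = (vx − vy − k·ωz)/r = -0.3300/0.1 = -3.3000
ω₂ (FR) = (vx + vy + k·ωz)/r = -0.2700/0.1 = -2.7000
ω₃ (RL) = (vx + vy − k·ωz)/r = 0.5700/0.1 = 5.7000
ω₄ (RR) = (vx − vy + k·ωz)/r = -1.1700/0.1 = -11.7000

(-3.3000, -2.7000, 5.7000, -11.7000)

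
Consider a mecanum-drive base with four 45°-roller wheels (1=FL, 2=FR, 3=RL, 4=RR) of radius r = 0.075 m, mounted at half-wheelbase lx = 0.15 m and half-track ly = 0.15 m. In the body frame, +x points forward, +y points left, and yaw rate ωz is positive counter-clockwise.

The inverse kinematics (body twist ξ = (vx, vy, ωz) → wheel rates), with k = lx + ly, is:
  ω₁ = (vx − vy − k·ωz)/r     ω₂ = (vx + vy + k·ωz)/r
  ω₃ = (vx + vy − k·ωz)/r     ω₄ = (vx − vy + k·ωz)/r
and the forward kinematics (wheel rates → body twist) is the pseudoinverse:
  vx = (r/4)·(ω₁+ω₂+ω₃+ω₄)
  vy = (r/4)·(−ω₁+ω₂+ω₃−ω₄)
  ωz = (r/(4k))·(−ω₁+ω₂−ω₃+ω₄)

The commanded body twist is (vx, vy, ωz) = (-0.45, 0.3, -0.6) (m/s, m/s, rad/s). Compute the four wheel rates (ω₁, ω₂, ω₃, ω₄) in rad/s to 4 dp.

k = lx + ly = 0.15 + 0.15 = 0.3000;  k·ωz = 0.3000·-0.6 = -0.1800
ω₁ (FL) = (vx − vy − k·ωz)/r = -0.5700/0.075 = -7.6000
ω₂ (FR) = (vx + vy + k·ωz)/r = -0.3300/0.075 = -4.4000
ω₃ (RL) = (vx + vy − k·ωz)/r = 0.0300/0.075 = 0.4000
ω₄ (RR) = (vx − vy + k·ωz)/r = -0.9300/0.075 = -12.4000

(-7.6000, -4.4000, 0.4000, -12.4000)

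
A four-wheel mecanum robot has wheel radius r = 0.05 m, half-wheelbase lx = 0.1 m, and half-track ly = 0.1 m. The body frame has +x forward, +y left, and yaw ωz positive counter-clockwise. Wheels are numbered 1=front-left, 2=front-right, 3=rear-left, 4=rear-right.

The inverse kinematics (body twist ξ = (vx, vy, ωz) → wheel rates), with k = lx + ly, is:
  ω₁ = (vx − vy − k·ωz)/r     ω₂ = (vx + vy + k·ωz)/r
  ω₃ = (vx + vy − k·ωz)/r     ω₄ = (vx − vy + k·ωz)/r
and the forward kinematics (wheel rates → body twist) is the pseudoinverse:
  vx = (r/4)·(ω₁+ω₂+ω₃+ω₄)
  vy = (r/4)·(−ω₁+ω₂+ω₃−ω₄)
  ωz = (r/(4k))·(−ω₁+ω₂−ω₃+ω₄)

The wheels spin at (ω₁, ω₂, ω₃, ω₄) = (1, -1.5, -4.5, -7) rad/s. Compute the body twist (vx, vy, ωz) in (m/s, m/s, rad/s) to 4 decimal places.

k = lx + ly = 0.1 + 0.1 = 0.2000
ω₁+ω₂+ω₃+ω₄ = -12.0000  →  vx = (0.05/4)·-12.0000 = -0.1500
−ω₁+ω₂+ω₃−ω₄ = 0.0000  →  vy = (0.05/4)·0.0000 = 0.0000
−ω₁+ω₂−ω₃+ω₄ = -5.0000  →  ωz = (0.05/0.8000)·-5.0000 = -0.3125

(-0.1500, 0.0000, -0.3125)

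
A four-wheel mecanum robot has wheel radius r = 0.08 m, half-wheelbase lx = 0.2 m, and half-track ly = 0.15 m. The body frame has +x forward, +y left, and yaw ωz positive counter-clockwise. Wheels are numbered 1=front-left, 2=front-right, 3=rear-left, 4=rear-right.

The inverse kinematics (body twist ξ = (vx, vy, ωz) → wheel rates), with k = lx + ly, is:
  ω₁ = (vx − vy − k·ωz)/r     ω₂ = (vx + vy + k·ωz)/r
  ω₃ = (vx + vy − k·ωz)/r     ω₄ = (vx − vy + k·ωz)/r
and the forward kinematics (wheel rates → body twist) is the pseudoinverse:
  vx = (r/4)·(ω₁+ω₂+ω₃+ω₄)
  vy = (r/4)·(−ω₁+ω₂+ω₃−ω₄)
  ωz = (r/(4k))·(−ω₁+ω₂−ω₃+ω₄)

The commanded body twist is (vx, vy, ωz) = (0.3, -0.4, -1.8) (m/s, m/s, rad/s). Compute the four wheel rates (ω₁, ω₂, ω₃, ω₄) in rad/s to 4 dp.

k = lx + ly = 0.2 + 0.15 = 0.3500;  k·ωz = 0.3500·-1.8 = -0.6300
ω₁ (FL) = (vx − vy − k·ωz)/r = 1.3300/0.08 = 16.6250
ω₂ (FR) = (vx + vy + k·ωz)/r = -0.7300/0.08 = -9.1250
ω₃ (RL) = (vx + vy − k·ωz)/r = 0.5300/0.08 = 6.6250
ω₄ (RR) = (vx − vy + k·ωz)/r = 0.0700/0.08 = 0.8750

(16.6250, -9.1250, 6.6250, 0.8750)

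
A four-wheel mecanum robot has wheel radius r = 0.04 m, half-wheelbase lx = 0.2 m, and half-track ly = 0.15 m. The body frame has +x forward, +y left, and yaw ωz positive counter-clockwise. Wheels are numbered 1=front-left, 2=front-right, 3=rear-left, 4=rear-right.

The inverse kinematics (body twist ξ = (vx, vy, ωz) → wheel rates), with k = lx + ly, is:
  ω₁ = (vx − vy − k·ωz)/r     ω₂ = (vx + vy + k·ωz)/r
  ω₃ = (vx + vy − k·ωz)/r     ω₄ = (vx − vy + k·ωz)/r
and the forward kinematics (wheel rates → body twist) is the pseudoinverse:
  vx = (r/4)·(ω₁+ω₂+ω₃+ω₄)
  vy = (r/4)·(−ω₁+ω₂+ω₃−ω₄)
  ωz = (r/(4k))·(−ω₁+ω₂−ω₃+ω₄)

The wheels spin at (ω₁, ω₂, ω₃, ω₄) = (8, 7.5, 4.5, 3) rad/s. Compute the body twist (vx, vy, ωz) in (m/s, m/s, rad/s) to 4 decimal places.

(0.2300, 0.0100, -0.0571)

k = lx + ly = 0.2 + 0.15 = 0.3500
ω₁+ω₂+ω₃+ω₄ = 23.0000  →  vx = (0.04/4)·23.0000 = 0.2300
−ω₁+ω₂+ω₃−ω₄ = 1.0000  →  vy = (0.04/4)·1.0000 = 0.0100
−ω₁+ω₂−ω₃+ω₄ = -2.0000  →  ωz = (0.04/1.4000)·-2.0000 = -0.0571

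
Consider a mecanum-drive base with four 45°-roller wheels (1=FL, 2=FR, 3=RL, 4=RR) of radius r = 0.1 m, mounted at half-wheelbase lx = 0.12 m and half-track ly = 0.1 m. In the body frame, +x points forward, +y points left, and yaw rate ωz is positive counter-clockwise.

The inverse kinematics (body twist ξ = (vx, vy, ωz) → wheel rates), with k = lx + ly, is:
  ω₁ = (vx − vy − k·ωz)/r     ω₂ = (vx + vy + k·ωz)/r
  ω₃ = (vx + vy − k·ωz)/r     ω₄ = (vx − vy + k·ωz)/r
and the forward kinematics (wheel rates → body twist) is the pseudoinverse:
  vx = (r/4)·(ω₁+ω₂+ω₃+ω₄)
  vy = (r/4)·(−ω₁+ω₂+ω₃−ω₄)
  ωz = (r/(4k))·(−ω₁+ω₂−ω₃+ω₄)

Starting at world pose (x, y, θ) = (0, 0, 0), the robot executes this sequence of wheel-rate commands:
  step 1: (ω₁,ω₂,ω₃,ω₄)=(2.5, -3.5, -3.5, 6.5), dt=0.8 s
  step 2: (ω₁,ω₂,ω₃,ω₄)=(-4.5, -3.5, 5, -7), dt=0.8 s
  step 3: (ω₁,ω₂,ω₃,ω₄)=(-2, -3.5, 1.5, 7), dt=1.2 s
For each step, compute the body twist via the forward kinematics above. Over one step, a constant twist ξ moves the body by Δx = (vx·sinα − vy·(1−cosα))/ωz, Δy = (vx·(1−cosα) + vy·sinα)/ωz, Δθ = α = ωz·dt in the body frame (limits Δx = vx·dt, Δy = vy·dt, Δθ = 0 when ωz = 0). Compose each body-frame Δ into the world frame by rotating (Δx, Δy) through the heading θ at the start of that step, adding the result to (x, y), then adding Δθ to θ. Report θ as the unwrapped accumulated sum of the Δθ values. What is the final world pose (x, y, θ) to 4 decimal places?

(-0.0501, -0.2582, -0.0909)

step 1: ξ=(vx,vy,ωz)=(0.0500, -0.4000, 0.4545), dt=0.8 → body Δ=(0.0967, -0.3058, 0.3636) → world pose (0.0967, -0.3058, 0.3636)
step 2: ξ=(vx,vy,ωz)=(-0.2500, 0.3250, -1.2500), dt=0.8 → body Δ=(-0.0488, 0.3107, -1.0000) → world pose (-0.0594, -0.0327, -0.6364)
step 3: ξ=(vx,vy,ωz)=(0.0750, -0.1750, 0.4545), dt=1.2 → body Δ=(0.1415, -0.1758, 0.5455) → world pose (-0.0501, -0.2582, -0.0909)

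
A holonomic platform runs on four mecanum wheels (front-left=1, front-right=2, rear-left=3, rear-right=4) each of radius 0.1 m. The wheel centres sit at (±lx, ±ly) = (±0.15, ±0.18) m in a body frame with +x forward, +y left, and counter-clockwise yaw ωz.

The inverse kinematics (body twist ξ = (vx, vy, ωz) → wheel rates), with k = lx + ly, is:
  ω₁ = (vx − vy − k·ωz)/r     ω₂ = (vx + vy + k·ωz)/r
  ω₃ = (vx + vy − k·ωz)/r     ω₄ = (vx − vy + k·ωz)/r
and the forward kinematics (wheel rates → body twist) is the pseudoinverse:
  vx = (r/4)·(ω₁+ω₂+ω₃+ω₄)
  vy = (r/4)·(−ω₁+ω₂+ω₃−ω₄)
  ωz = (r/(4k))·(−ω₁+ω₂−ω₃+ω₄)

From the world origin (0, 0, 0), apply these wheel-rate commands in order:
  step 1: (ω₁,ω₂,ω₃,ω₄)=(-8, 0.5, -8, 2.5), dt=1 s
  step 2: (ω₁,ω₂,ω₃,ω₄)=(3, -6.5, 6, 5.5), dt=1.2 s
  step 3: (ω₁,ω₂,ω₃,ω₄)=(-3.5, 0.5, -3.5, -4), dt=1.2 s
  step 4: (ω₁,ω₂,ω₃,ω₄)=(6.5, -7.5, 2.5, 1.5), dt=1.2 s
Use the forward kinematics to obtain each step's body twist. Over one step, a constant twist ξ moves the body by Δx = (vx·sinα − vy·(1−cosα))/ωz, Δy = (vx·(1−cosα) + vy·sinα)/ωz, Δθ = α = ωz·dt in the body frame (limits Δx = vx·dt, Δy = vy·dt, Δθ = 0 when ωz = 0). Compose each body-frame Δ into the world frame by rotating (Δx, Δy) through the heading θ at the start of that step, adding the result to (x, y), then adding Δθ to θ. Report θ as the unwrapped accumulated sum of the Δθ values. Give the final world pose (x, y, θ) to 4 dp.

(-0.0339, -0.6192, -0.5152)

step 1: ξ=(vx,vy,ωz)=(-0.3250, -0.0500, 1.4394), dt=1.0 → body Δ=(-0.1937, -0.2306, 1.4394) → world pose (-0.1937, -0.2306, 1.4394)
step 2: ξ=(vx,vy,ωz)=(0.2000, -0.2250, -0.7576), dt=1.2 → body Δ=(0.0938, -0.3361, -0.9091) → world pose (0.1518, -0.1817, 0.5303)
step 3: ξ=(vx,vy,ωz)=(-0.2625, 0.1125, 0.2652), dt=1.2 → body Δ=(-0.3310, 0.0830, 0.3182) → world pose (-0.1757, -0.2775, 0.8485)
step 4: ξ=(vx,vy,ωz)=(0.0750, -0.3250, -1.1364), dt=1.2 → body Δ=(-0.1626, -0.3323, -1.3636) → world pose (-0.0339, -0.6192, -0.5152)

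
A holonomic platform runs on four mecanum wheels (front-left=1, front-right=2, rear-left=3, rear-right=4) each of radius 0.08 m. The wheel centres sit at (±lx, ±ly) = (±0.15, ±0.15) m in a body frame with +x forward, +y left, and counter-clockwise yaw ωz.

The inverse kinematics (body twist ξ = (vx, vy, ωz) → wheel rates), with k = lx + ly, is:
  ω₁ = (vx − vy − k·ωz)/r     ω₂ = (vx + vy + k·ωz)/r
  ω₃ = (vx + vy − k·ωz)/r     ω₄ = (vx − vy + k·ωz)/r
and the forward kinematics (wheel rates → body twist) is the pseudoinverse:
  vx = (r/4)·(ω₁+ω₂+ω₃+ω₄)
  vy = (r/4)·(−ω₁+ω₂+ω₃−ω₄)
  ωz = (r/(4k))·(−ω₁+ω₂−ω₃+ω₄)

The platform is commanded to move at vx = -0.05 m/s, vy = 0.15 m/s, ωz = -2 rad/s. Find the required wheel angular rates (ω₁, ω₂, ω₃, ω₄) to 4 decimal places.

k = lx + ly = 0.15 + 0.15 = 0.3000;  k·ωz = 0.3000·-2 = -0.6000
ω₁ (FL) = (vx − vy − k·ωz)/r = 0.4000/0.08 = 5.0000
ω₂ (FR) = (vx + vy + k·ωz)/r = -0.5000/0.08 = -6.2500
ω₃ (RL) = (vx + vy − k·ωz)/r = 0.7000/0.08 = 8.7500
ω₄ (RR) = (vx − vy + k·ωz)/r = -0.8000/0.08 = -10.0000

(5.0000, -6.2500, 8.7500, -10.0000)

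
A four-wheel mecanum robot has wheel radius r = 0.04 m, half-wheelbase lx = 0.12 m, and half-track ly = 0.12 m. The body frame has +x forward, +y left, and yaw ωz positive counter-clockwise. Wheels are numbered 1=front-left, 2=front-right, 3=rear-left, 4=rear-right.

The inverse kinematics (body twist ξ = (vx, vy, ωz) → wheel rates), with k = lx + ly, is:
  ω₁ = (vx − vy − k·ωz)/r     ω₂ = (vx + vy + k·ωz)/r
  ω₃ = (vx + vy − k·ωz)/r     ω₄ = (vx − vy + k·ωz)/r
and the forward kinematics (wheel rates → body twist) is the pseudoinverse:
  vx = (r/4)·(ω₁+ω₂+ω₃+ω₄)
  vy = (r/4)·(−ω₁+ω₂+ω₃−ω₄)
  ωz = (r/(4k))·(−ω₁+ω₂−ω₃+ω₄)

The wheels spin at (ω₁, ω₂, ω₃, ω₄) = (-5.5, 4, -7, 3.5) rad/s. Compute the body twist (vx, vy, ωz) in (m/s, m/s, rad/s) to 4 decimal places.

k = lx + ly = 0.12 + 0.12 = 0.2400
ω₁+ω₂+ω₃+ω₄ = -5.0000  →  vx = (0.04/4)·-5.0000 = -0.0500
−ω₁+ω₂+ω₃−ω₄ = -1.0000  →  vy = (0.04/4)·-1.0000 = -0.0100
−ω₁+ω₂−ω₃+ω₄ = 20.0000  →  ωz = (0.04/0.9600)·20.0000 = 0.8333

(-0.0500, -0.0100, 0.8333)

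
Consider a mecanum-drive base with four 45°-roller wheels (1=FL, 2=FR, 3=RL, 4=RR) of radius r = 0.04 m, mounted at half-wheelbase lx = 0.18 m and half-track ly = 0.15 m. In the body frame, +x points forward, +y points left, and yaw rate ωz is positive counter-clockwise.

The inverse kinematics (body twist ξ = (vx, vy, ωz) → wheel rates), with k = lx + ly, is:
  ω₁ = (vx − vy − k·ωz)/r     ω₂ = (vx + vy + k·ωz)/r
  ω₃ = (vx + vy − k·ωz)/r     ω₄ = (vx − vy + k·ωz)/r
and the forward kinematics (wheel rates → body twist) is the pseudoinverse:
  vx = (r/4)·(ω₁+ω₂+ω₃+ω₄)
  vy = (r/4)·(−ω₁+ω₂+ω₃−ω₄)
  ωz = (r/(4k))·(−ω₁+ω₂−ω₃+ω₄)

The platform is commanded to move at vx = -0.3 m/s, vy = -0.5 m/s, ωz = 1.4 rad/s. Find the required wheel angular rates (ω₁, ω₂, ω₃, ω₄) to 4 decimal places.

(-6.5500, -8.4500, -31.5500, 16.5500)

k = lx + ly = 0.18 + 0.15 = 0.3300;  k·ωz = 0.3300·1.4 = 0.4620
ω₁ (FL) = (vx − vy − k·ωz)/r = -0.2620/0.04 = -6.5500
ω₂ (FR) = (vx + vy + k·ωz)/r = -0.3380/0.04 = -8.4500
ω₃ (RL) = (vx + vy − k·ωz)/r = -1.2620/0.04 = -31.5500
ω₄ (RR) = (vx − vy + k·ωz)/r = 0.6620/0.04 = 16.5500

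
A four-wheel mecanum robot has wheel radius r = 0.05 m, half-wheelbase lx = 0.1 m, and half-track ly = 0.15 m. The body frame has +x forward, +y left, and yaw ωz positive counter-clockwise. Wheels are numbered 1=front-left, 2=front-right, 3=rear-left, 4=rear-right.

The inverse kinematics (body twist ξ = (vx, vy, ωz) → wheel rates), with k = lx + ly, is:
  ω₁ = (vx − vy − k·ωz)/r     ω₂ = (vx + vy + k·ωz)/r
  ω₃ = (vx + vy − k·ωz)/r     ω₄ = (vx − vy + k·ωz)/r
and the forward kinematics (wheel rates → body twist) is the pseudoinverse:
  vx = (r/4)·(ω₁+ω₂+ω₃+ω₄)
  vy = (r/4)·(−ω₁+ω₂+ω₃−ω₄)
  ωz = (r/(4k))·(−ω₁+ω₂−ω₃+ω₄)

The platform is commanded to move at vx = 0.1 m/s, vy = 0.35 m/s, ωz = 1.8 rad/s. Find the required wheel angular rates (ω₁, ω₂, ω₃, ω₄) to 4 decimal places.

k = lx + ly = 0.1 + 0.15 = 0.2500;  k·ωz = 0.2500·1.8 = 0.4500
ω₁ (FL) = (vx − vy − k·ωz)/r = -0.7000/0.05 = -14.0000
ω₂ (FR) = (vx + vy + k·ωz)/r = 0.9000/0.05 = 18.0000
ω₃ (RL) = (vx + vy − k·ωz)/r = 0.0000/0.05 = 0.0000
ω₄ (RR) = (vx − vy + k·ωz)/r = 0.2000/0.05 = 4.0000

(-14.0000, 18.0000, 0.0000, 4.0000)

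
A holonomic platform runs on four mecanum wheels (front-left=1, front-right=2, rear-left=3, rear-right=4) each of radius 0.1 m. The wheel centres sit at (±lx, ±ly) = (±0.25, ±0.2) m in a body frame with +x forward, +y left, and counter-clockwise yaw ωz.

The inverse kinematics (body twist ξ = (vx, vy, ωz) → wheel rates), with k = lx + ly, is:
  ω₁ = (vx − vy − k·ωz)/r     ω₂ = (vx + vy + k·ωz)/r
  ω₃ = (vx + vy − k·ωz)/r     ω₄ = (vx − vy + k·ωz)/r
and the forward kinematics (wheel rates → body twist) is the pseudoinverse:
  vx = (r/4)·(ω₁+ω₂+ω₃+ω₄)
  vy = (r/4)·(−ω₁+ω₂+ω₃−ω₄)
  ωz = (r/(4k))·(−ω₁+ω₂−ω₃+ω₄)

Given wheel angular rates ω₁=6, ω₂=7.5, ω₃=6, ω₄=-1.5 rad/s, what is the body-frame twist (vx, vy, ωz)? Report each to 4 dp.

k = lx + ly = 0.25 + 0.2 = 0.4500
ω₁+ω₂+ω₃+ω₄ = 18.0000  →  vx = (0.1/4)·18.0000 = 0.4500
−ω₁+ω₂+ω₃−ω₄ = 9.0000  →  vy = (0.1/4)·9.0000 = 0.2250
−ω₁+ω₂−ω₃+ω₄ = -6.0000  →  ωz = (0.1/1.8000)·-6.0000 = -0.3333

(0.4500, 0.2250, -0.3333)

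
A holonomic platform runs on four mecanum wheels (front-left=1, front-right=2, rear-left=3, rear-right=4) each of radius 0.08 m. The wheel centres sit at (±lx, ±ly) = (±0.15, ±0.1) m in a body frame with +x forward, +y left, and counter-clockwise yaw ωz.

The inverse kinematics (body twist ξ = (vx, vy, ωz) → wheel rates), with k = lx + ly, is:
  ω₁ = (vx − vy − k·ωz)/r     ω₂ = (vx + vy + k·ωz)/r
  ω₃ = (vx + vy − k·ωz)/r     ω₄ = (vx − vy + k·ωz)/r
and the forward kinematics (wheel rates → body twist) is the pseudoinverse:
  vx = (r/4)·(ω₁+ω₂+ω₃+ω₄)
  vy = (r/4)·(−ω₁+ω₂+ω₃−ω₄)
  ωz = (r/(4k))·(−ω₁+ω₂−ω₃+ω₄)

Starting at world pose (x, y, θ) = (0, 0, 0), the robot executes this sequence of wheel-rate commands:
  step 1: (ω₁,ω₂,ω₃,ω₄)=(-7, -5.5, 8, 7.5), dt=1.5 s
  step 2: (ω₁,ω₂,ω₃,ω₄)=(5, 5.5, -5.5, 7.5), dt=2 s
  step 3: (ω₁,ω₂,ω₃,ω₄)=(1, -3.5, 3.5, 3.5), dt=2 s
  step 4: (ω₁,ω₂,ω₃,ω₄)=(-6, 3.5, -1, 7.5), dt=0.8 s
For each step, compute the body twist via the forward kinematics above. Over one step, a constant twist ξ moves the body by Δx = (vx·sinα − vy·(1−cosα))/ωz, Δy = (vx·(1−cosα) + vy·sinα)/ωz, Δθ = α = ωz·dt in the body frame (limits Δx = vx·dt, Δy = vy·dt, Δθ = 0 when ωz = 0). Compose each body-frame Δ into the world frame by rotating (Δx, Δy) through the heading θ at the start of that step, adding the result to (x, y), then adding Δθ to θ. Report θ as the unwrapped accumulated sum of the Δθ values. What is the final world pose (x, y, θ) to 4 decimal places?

(0.6748, 0.5666, 2.7120)

step 1: ξ=(vx,vy,ωz)=(0.0600, 0.0400, 0.0800), dt=1.5 → body Δ=(0.0862, 0.0652, 0.1200) → world pose (0.0862, 0.0652, 0.1200)
step 2: ξ=(vx,vy,ωz)=(0.2500, -0.2500, 1.0800), dt=2.0 → body Δ=(0.5526, 0.1677, 2.1600) → world pose (0.6147, 0.2979, 2.2800)
step 3: ξ=(vx,vy,ωz)=(0.0900, -0.0900, -0.3600), dt=2.0 → body Δ=(0.1028, -0.2269, -0.7200) → world pose (0.7199, 0.5236, 1.5600)
step 4: ξ=(vx,vy,ωz)=(0.0800, 0.0200, 1.4400), dt=0.8 → body Δ=(0.0425, 0.0457, 1.1520) → world pose (0.6748, 0.5666, 2.7120)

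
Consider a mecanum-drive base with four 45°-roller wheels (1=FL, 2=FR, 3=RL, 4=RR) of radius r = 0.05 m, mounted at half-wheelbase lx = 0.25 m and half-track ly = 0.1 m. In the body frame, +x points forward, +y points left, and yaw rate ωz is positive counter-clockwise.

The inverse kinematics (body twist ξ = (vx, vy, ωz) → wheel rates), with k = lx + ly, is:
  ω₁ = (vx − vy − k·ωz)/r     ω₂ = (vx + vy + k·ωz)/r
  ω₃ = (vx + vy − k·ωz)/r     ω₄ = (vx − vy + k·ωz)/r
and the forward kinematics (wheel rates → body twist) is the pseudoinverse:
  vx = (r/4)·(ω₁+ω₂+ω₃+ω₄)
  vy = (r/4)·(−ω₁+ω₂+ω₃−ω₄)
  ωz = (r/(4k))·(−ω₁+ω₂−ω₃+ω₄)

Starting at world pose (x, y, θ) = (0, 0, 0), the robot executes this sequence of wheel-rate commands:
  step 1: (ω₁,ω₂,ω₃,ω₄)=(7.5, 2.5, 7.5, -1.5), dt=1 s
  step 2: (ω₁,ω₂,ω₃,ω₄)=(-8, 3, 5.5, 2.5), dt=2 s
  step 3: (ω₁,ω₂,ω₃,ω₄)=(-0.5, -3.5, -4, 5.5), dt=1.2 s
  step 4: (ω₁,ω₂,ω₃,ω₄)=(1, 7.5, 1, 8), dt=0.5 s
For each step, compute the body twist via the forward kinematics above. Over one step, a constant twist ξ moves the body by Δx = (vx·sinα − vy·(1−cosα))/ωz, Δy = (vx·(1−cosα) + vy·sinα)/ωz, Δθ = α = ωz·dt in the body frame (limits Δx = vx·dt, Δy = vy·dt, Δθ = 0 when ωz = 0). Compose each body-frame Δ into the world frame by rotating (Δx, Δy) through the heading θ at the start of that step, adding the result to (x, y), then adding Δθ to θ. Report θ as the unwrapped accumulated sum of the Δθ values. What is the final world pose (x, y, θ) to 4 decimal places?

step 1: ξ=(vx,vy,ωz)=(0.2000, 0.0500, -0.5000), dt=1.0 → body Δ=(0.2040, -0.0010, -0.5000) → world pose (0.2040, -0.0010, -0.5000)
step 2: ξ=(vx,vy,ωz)=(0.0375, 0.1750, 0.2857), dt=2.0 → body Δ=(-0.0263, 0.3521, 0.5714) → world pose (0.3497, 0.3206, 0.0714)
step 3: ξ=(vx,vy,ωz)=(-0.0312, -0.1562, 0.2321), dt=1.2 → body Δ=(-0.0111, -0.1903, 0.2786) → world pose (0.3523, 0.1300, 0.3500)
step 4: ξ=(vx,vy,ωz)=(0.2188, -0.0063, 0.4821), dt=0.5 → body Δ=(0.1087, 0.0100, 0.2411) → world pose (0.4509, 0.1767, 0.5911)

(0.4509, 0.1767, 0.5911)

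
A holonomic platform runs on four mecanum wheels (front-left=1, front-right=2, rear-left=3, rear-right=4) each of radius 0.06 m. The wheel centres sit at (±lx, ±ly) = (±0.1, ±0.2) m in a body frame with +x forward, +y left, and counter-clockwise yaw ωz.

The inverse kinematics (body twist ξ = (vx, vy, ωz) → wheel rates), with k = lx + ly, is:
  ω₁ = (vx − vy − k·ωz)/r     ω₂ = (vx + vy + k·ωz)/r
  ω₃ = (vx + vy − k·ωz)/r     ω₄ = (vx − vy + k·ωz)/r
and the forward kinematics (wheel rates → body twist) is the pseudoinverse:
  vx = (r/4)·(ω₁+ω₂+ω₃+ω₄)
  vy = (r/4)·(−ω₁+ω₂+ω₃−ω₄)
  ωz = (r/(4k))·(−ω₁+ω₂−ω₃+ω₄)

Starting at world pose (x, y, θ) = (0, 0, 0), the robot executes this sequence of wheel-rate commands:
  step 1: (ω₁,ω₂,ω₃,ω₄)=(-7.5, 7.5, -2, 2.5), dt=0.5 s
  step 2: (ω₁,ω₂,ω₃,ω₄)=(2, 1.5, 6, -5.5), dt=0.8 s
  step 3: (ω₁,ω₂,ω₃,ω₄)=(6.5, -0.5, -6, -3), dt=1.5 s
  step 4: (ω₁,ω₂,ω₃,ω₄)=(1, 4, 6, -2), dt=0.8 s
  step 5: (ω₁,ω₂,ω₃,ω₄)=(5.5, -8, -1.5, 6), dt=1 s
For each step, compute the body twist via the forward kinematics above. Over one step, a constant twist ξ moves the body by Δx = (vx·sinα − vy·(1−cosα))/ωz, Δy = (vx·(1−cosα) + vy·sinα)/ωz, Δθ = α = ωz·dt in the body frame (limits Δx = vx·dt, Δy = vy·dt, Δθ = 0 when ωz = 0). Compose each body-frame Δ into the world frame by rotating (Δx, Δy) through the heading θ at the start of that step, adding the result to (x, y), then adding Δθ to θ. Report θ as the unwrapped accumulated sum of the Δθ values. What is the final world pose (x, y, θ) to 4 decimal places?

(-0.1136, -0.1860, -0.7925)

step 1: ξ=(vx,vy,ωz)=(0.0075, 0.1575, 0.9750), dt=0.5 → body Δ=(-0.0152, 0.0766, 0.4875) → world pose (-0.0152, 0.0766, 0.4875)
step 2: ξ=(vx,vy,ωz)=(0.0600, 0.1650, -0.6000), dt=0.8 → body Δ=(0.0773, 0.1157, -0.4800) → world pose (-0.0012, 0.2150, 0.0075)
step 3: ξ=(vx,vy,ωz)=(-0.0450, -0.1500, -0.2000), dt=1.5 → body Δ=(-0.1000, -0.2116, -0.3000) → world pose (-0.0996, 0.0026, -0.2925)
step 4: ξ=(vx,vy,ωz)=(0.1350, 0.1650, -0.2500), dt=0.8 → body Δ=(0.1204, 0.1204, -0.2000) → world pose (0.0505, 0.0831, -0.4925)
step 5: ξ=(vx,vy,ωz)=(0.0300, -0.3150, -0.3000), dt=1.0 → body Δ=(-0.0173, -0.3148, -0.3000) → world pose (-0.1136, -0.1860, -0.7925)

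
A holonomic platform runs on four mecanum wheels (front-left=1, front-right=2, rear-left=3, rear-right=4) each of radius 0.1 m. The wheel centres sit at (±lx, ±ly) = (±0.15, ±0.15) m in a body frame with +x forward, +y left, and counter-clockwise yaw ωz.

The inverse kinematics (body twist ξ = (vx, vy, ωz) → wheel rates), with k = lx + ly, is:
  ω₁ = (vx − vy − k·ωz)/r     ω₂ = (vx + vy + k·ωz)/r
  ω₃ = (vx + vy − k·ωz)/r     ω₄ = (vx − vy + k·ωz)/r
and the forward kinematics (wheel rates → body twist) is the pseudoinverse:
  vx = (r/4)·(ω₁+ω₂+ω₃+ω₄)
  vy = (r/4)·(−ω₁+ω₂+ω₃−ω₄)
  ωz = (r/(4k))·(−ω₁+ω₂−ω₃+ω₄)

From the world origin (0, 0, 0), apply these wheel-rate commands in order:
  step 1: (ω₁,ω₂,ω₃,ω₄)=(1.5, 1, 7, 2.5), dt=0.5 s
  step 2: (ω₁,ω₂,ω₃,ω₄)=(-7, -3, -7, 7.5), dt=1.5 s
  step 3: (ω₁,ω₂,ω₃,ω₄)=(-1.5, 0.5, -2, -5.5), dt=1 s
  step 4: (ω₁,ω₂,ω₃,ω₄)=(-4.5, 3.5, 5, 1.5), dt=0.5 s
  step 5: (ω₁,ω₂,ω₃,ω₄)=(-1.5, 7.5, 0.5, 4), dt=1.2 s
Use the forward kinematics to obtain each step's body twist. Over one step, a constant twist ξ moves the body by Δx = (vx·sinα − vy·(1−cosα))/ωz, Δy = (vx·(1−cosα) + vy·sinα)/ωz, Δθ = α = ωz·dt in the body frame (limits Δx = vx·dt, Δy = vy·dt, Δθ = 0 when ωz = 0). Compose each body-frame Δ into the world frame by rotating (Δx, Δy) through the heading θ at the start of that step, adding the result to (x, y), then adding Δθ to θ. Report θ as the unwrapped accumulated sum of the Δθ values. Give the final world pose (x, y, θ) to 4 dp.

(-0.2722, -0.6813, 3.4167)

step 1: ξ=(vx,vy,ωz)=(0.3000, 0.1000, -0.4167), dt=0.5 → body Δ=(0.1541, 0.0341, -0.2083) → world pose (0.1541, 0.0341, -0.2083)
step 2: ξ=(vx,vy,ωz)=(-0.2375, -0.2625, 1.5417), dt=1.5 → body Δ=(0.1717, -0.3837, 2.3125) → world pose (0.2427, -0.3768, 2.1042)
step 3: ξ=(vx,vy,ωz)=(-0.2125, 0.1375, -0.1250), dt=1.0 → body Δ=(-0.2034, 0.1504, -0.1250) → world pose (0.2166, -0.6284, 1.9792)
step 4: ξ=(vx,vy,ωz)=(0.1375, 0.2875, 0.3750), dt=0.5 → body Δ=(0.0549, 0.1493, 0.1875) → world pose (0.0578, -0.6373, 2.1667)
step 5: ξ=(vx,vy,ωz)=(0.2625, 0.1375, 1.0417), dt=1.2 → body Δ=(0.1488, 0.2978, 1.2500) → world pose (-0.2722, -0.6813, 3.4167)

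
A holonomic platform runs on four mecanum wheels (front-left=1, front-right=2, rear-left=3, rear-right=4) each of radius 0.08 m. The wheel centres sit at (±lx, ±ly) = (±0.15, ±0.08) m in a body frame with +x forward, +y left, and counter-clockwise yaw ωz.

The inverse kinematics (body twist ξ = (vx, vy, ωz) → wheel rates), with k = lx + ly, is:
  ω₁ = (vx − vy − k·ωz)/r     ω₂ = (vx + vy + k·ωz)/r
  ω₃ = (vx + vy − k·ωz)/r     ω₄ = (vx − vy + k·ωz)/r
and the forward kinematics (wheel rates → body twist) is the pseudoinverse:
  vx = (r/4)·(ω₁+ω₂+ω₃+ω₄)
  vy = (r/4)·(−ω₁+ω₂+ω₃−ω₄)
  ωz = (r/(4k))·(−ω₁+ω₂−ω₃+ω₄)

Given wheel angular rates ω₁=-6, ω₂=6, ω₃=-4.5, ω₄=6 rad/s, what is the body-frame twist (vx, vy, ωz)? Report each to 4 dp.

k = lx + ly = 0.15 + 0.08 = 0.2300
ω₁+ω₂+ω₃+ω₄ = 1.5000  →  vx = (0.08/4)·1.5000 = 0.0300
−ω₁+ω₂+ω₃−ω₄ = 1.5000  →  vy = (0.08/4)·1.5000 = 0.0300
−ω₁+ω₂−ω₃+ω₄ = 22.5000  →  ωz = (0.08/0.9200)·22.5000 = 1.9565

(0.0300, 0.0300, 1.9565)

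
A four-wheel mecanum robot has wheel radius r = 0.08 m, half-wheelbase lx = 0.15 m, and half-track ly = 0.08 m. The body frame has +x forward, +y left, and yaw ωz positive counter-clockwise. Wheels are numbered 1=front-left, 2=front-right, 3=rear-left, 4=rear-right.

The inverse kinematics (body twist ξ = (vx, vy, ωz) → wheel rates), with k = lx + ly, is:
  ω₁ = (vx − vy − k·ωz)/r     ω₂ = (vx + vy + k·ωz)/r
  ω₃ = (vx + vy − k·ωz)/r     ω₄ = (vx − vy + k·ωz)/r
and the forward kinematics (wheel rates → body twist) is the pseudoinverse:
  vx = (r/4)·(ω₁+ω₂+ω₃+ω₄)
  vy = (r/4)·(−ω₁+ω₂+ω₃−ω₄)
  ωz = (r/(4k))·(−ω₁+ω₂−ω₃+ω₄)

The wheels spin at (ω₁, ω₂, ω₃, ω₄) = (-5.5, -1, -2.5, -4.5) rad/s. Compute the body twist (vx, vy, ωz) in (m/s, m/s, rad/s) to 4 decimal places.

(-0.2700, 0.1300, 0.2174)

k = lx + ly = 0.15 + 0.08 = 0.2300
ω₁+ω₂+ω₃+ω₄ = -13.5000  →  vx = (0.08/4)·-13.5000 = -0.2700
−ω₁+ω₂+ω₃−ω₄ = 6.5000  →  vy = (0.08/4)·6.5000 = 0.1300
−ω₁+ω₂−ω₃+ω₄ = 2.5000  →  ωz = (0.08/0.9200)·2.5000 = 0.2174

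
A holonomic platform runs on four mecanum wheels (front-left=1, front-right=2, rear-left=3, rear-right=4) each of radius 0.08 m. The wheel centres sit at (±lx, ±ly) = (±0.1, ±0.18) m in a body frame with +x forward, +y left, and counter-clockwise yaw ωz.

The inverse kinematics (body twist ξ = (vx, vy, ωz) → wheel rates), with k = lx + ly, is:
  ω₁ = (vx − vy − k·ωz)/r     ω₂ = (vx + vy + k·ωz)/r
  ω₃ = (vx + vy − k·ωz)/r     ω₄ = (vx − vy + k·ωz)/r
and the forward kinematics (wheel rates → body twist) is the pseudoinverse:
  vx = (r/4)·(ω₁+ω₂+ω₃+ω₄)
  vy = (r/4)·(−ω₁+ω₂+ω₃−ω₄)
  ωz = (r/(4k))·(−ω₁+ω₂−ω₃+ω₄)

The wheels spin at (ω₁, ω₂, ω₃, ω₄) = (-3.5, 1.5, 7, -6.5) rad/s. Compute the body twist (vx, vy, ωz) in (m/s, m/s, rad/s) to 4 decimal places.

(-0.0300, 0.3700, -0.6071)

k = lx + ly = 0.1 + 0.18 = 0.2800
ω₁+ω₂+ω₃+ω₄ = -1.5000  →  vx = (0.08/4)·-1.5000 = -0.0300
−ω₁+ω₂+ω₃−ω₄ = 18.5000  →  vy = (0.08/4)·18.5000 = 0.3700
−ω₁+ω₂−ω₃+ω₄ = -8.5000  →  ωz = (0.08/1.1200)·-8.5000 = -0.6071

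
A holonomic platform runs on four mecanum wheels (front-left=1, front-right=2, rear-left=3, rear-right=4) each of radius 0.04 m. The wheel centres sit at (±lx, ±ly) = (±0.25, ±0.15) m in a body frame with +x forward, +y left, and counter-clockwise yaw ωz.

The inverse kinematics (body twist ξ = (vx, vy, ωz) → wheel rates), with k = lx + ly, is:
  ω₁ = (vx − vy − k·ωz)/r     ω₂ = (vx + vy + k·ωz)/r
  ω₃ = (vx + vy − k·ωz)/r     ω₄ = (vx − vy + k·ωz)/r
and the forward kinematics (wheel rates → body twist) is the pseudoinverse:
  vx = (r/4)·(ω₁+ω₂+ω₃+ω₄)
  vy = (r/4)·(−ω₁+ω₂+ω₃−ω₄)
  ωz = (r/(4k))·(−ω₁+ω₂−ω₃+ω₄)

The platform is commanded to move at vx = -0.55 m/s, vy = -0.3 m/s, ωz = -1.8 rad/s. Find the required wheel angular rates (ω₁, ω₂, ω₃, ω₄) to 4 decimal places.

(11.7500, -39.2500, -3.2500, -24.2500)

k = lx + ly = 0.25 + 0.15 = 0.4000;  k·ωz = 0.4000·-1.8 = -0.7200
ω₁ (FL) = (vx − vy − k·ωz)/r = 0.4700/0.04 = 11.7500
ω₂ (FR) = (vx + vy + k·ωz)/r = -1.5700/0.04 = -39.2500
ω₃ (RL) = (vx + vy − k·ωz)/r = -0.1300/0.04 = -3.2500
ω₄ (RR) = (vx − vy + k·ωz)/r = -0.9700/0.04 = -24.2500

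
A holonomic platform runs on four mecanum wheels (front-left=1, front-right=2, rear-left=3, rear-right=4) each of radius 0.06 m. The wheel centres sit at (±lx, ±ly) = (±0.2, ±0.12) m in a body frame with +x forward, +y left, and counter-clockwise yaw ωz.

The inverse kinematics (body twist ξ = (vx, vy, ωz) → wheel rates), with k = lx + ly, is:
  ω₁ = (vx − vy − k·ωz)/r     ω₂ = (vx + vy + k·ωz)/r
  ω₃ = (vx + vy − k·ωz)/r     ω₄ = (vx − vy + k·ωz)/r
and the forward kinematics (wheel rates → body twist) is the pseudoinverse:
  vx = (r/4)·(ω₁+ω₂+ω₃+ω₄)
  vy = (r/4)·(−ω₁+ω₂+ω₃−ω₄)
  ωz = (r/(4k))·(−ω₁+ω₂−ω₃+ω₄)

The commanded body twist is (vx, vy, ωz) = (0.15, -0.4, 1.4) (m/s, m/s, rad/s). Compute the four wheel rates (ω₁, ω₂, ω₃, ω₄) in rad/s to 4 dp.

k = lx + ly = 0.2 + 0.12 = 0.3200;  k·ωz = 0.3200·1.4 = 0.4480
ω₁ (FL) = (vx − vy − k·ωz)/r = 0.1020/0.06 = 1.7000
ω₂ (FR) = (vx + vy + k·ωz)/r = 0.1980/0.06 = 3.3000
ω₃ (RL) = (vx + vy − k·ωz)/r = -0.6980/0.06 = -11.6333
ω₄ (RR) = (vx − vy + k·ωz)/r = 0.9980/0.06 = 16.6333

(1.7000, 3.3000, -11.6333, 16.6333)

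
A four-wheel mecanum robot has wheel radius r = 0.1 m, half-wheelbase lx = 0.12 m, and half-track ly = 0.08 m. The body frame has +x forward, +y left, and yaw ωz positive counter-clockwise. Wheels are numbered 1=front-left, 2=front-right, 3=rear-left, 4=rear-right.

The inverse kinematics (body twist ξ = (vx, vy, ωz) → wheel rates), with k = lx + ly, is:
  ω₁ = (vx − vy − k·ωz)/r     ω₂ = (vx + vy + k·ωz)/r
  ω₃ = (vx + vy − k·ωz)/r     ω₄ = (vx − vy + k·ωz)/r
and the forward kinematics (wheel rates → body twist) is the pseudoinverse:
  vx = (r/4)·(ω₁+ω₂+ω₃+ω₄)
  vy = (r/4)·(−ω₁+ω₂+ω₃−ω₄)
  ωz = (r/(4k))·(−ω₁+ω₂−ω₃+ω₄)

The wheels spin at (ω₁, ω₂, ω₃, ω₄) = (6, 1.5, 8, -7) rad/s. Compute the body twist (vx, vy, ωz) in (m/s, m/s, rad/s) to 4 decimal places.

(0.2125, 0.2625, -2.4375)

k = lx + ly = 0.12 + 0.08 = 0.2000
ω₁+ω₂+ω₃+ω₄ = 8.5000  →  vx = (0.1/4)·8.5000 = 0.2125
−ω₁+ω₂+ω₃−ω₄ = 10.5000  →  vy = (0.1/4)·10.5000 = 0.2625
−ω₁+ω₂−ω₃+ω₄ = -19.5000  →  ωz = (0.1/0.8000)·-19.5000 = -2.4375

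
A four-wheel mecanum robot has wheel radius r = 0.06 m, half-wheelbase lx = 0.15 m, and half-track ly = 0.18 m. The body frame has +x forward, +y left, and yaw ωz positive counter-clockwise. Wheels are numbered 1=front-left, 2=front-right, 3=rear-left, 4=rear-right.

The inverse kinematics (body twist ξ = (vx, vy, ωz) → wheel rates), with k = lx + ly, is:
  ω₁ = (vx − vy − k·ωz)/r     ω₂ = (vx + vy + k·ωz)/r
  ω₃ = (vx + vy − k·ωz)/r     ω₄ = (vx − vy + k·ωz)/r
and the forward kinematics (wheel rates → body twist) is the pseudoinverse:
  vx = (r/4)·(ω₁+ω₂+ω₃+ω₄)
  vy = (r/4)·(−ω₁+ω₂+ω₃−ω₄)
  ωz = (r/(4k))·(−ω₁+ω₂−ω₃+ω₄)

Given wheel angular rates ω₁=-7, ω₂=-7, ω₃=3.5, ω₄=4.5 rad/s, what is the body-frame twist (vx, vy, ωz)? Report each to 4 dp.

(-0.0900, -0.0150, 0.0455)

k = lx + ly = 0.15 + 0.18 = 0.3300
ω₁+ω₂+ω₃+ω₄ = -6.0000  →  vx = (0.06/4)·-6.0000 = -0.0900
−ω₁+ω₂+ω₃−ω₄ = -1.0000  →  vy = (0.06/4)·-1.0000 = -0.0150
−ω₁+ω₂−ω₃+ω₄ = 1.0000  →  ωz = (0.06/1.3200)·1.0000 = 0.0455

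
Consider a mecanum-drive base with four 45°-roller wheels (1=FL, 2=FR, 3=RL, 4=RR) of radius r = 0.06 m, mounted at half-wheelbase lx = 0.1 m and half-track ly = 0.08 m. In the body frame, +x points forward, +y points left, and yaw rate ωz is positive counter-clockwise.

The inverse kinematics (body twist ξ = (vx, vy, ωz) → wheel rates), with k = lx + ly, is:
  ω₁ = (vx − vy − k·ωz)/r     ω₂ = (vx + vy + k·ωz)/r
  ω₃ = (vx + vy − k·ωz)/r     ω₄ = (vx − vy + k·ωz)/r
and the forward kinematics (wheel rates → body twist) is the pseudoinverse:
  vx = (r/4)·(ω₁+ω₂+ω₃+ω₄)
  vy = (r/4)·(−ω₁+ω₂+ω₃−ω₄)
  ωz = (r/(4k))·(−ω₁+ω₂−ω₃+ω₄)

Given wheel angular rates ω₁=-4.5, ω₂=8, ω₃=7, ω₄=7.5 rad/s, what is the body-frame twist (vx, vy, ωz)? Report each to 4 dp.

k = lx + ly = 0.1 + 0.08 = 0.1800
ω₁+ω₂+ω₃+ω₄ = 18.0000  →  vx = (0.06/4)·18.0000 = 0.2700
−ω₁+ω₂+ω₃−ω₄ = 12.0000  →  vy = (0.06/4)·12.0000 = 0.1800
−ω₁+ω₂−ω₃+ω₄ = 13.0000  →  ωz = (0.06/0.7200)·13.0000 = 1.0833

(0.2700, 0.1800, 1.0833)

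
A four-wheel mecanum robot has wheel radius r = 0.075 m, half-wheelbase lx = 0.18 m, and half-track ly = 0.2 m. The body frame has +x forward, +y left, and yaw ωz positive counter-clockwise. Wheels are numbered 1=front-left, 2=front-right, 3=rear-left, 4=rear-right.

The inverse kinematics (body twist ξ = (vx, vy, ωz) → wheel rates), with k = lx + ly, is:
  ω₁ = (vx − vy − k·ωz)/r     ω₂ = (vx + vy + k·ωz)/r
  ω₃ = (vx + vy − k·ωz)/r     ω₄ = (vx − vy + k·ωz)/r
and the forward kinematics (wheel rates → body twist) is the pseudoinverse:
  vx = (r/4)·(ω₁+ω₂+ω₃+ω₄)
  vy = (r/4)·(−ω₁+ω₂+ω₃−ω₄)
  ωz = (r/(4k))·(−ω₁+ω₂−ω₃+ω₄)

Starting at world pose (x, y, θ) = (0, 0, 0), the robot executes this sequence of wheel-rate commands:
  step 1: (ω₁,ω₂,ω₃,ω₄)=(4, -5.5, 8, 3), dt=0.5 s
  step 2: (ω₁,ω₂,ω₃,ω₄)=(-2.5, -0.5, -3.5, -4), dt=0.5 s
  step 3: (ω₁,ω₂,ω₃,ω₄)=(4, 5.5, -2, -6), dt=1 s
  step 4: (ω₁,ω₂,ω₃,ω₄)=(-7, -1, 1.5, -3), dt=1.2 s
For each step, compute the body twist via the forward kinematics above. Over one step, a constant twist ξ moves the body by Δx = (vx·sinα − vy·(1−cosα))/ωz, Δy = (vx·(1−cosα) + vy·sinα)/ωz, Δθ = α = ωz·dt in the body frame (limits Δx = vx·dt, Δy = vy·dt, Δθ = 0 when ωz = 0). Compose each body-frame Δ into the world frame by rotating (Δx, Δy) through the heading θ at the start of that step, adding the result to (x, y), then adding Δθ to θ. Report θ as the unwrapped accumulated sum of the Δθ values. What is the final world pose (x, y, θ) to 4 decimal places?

(-0.0457, 0.3836, -0.3553)

step 1: ξ=(vx,vy,ωz)=(0.1781, -0.0844, -0.7155), dt=0.5 → body Δ=(0.0797, -0.0571, -0.3577) → world pose (0.0797, -0.0571, -0.3577)
step 2: ξ=(vx,vy,ωz)=(-0.1969, 0.0469, 0.0740), dt=0.5 → body Δ=(-0.0988, 0.0216, 0.0370) → world pose (-0.0053, -0.0022, -0.3207)
step 3: ξ=(vx,vy,ωz)=(0.0281, 0.1031, -0.1234), dt=1.0 → body Δ=(0.0344, 0.1011, -0.1234) → world pose (0.0592, 0.0829, -0.4441)
step 4: ξ=(vx,vy,ωz)=(-0.1781, 0.1969, 0.0740), dt=1.2 → body Δ=(-0.2240, 0.2265, 0.0888) → world pose (-0.0457, 0.3836, -0.3553)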